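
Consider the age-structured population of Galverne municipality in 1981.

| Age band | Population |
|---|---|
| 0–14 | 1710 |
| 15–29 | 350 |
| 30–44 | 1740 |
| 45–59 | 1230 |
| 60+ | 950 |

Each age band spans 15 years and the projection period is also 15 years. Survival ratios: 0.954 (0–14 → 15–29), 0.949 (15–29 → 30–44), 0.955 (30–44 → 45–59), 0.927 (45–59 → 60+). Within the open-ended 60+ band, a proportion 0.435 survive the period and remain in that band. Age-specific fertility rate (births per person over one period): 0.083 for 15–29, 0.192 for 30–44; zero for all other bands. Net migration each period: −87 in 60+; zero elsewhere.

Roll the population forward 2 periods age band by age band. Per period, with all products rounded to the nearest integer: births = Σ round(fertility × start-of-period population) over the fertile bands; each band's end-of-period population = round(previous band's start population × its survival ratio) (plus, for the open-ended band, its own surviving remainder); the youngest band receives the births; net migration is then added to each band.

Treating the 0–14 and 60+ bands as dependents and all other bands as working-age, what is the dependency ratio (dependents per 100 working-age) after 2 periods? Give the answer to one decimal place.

103.6

Period 1.
Births: 350 × 0.083 = 29 ; 1740 × 0.192 = 334 ⇒ total 363
15–29: 1710 × 0.954 = 1631
30–44: 350 × 0.949 = 332
45–59: 1740 × 0.955 = 1662
60+: 1230 × 0.927 + 950 × 0.435 = 1140 + 413 = 1553
Net migration: 60+ − 87 → 1466
End of period: [363, 1631, 332, 1662, 1466]
Period 2.
Births: 1631 × 0.083 = 135 ; 332 × 0.192 = 64 ⇒ total 199
15–29: 363 × 0.954 = 346
30–44: 1631 × 0.949 = 1548
45–59: 332 × 0.955 = 317
60+: 1662 × 0.927 + 1466 × 0.435 = 1541 + 638 = 2179
Net migration: 60+ − 87 → 2092
End of period: [199, 346, 1548, 317, 2092]
Dependents (band 0–14 + band 60+) = 199 + 2092 = 2291; working-age = 2211; ratio = 2291/2211 × 100 = 103.6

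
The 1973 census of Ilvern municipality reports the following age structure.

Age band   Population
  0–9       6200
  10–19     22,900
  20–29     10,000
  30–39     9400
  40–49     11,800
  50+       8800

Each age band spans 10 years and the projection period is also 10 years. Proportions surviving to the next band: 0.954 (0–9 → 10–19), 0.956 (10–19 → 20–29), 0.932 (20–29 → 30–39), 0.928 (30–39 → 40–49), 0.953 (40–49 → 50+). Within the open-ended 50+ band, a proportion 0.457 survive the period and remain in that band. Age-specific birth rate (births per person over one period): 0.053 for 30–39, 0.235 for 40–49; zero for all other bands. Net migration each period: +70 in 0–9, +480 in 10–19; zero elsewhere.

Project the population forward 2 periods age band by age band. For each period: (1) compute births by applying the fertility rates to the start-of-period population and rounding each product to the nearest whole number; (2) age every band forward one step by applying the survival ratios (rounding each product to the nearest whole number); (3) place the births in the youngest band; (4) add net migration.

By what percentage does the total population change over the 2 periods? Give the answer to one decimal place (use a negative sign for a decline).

Let band 1 be 0–9 through band 6 = 50+.
[period 1]
Births: 9400 × 0.053 = 498 ; 11800 × 0.235 = 2773 → 3271
Band 2: 6200 × 0.954 = 5915
Band 3: 22900 × 0.956 = 21892
Band 4: 10000 × 0.932 = 9320
Band 5: 9400 × 0.928 = 8723
Band 6: 11800 × 0.953 + 8800 × 0.457 = 11245 + 4022 = 15267
Net migration: Band 1 + 70 → 3341; Band 2 + 480 → 6395
Giving 3341 / 6395 / 21892 / 9320 / 8723 / 15267.
[period 2]
Births: 9320 × 0.053 = 494 ; 8723 × 0.235 = 2050 → 2544
Band 2: 3341 × 0.954 = 3187
Band 3: 6395 × 0.956 = 6114
Band 4: 21892 × 0.932 = 20403
Band 5: 9320 × 0.928 = 8649
Band 6: 8723 × 0.953 + 15267 × 0.457 = 8313 + 6977 = 15290
Net migration: Band 1 + 70 → 2614; Band 2 + 480 → 3667
Giving 2614 / 3667 / 6114 / 20403 / 8649 / 15290.
Total: 69100 → 56737; change = -12363; percentage change = -17.9%

-17.9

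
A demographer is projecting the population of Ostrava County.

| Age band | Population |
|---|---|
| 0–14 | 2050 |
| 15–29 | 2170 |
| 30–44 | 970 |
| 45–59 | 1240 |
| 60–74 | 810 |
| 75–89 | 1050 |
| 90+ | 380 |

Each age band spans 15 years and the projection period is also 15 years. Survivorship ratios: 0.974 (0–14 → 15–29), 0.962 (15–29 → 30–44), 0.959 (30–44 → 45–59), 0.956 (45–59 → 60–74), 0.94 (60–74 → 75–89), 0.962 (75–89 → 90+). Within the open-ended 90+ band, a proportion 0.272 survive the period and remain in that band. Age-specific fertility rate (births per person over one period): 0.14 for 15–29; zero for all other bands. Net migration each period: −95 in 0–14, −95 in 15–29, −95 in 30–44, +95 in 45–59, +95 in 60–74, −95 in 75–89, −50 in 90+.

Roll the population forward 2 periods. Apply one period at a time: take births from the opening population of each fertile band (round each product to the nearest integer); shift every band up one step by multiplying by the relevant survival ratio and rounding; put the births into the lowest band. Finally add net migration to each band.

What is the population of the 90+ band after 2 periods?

— Period 1 —
Births: 2170 × 0.14 = 304
15–29: 2050 × 0.974 = 1997
30–44: 2170 × 0.962 = 2088
45–59: 970 × 0.959 = 930
60–74: 1240 × 0.956 = 1185
75–89: 810 × 0.94 = 761
90+: 1050 × 0.962 + 380 × 0.272 = 1010 + 103 = 1113
Net migration: 0–14 − 95 → 209; 15–29 − 95 → 1902; 30–44 − 95 → 1993; 45–59 + 95 → 1025; 60–74 + 95 → 1280; 75–89 − 95 → 666; 90+ − 50 → 1063
→ [209, 1902, 1993, 1025, 1280, 666, 1063]
— Period 2 —
Births: 1902 × 0.14 = 266
15–29: 209 × 0.974 = 204
30–44: 1902 × 0.962 = 1830
45–59: 1993 × 0.959 = 1911
60–74: 1025 × 0.956 = 980
75–89: 1280 × 0.94 = 1203
90+: 666 × 0.962 + 1063 × 0.272 = 641 + 289 = 930
Net migration: 0–14 − 95 → 171; 15–29 − 95 → 109; 30–44 − 95 → 1735; 45–59 + 95 → 2006; 60–74 + 95 → 1075; 75–89 − 95 → 1108; 90+ − 50 → 880
→ [171, 109, 1735, 2006, 1075, 1108, 880]

880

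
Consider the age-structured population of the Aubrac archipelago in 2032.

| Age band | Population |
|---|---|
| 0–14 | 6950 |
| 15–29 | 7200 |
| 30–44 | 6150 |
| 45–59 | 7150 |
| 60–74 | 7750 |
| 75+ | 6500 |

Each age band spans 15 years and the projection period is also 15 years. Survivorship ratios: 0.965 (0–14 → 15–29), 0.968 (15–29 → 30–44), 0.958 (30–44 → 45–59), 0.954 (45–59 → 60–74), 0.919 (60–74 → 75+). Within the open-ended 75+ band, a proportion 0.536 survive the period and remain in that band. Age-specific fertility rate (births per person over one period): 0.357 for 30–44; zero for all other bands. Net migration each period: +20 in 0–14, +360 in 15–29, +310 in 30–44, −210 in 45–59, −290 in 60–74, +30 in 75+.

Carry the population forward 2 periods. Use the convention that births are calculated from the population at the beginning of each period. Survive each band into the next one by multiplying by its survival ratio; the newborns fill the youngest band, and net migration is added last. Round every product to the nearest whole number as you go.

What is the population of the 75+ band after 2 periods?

Period 1:
Births: 6150 × 0.357 = 2196
15–29: 6950 × 0.965 = 6707
30–44: 7200 × 0.968 = 6970
45–59: 6150 × 0.958 = 5892
60–74: 7150 × 0.954 = 6821
75+: 7750 × 0.919 + 6500 × 0.536 = 7122 + 3484 = 10606
Net migration: 0–14 + 20 → 2216; 15–29 + 360 → 7067; 30–44 + 310 → 7280; 45–59 − 210 → 5682; 60–74 − 290 → 6531; 75+ + 30 → 10636
→ [2216, 7067, 7280, 5682, 6531, 10636]
Period 2:
Births: 7280 × 0.357 = 2599
15–29: 2216 × 0.965 = 2138
30–44: 7067 × 0.968 = 6841
45–59: 7280 × 0.958 = 6974
60–74: 5682 × 0.954 = 5421
75+: 6531 × 0.919 + 10636 × 0.536 = 6002 + 5701 = 11703
Net migration: 0–14 + 20 → 2619; 15–29 + 360 → 2498; 30–44 + 310 → 7151; 45–59 − 210 → 6764; 60–74 − 290 → 5131; 75+ + 30 → 11733
→ [2619, 2498, 7151, 6764, 5131, 11733]

11733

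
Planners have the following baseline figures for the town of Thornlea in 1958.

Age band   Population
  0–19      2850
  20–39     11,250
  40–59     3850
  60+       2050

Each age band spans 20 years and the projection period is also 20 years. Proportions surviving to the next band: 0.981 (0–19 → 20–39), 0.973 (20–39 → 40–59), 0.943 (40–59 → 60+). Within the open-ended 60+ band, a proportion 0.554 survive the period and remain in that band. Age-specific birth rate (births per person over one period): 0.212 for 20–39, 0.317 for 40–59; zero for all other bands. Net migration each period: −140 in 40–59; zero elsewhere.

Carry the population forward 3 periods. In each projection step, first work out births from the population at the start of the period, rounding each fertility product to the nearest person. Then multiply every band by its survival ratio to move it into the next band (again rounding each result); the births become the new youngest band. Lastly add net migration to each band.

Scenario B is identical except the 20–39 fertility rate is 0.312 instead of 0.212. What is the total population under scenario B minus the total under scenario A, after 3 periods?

2044

[period 1]
Births: 11250 * 0.212 = 2385, 3850 * 0.317 = 1220 → total 3605
20–39: 2850 * 0.981 = 2796
40–59: 11250 * 0.973 = 10946
60+: 3850 * 0.943 + 2050 * 0.554 = 3631 + 1136 = 4767
Net migration: 40–59 − 140 → 10806
Giving 3605 / 2796 / 10806 / 4767.
[period 2]
Births: 2796 * 0.212 = 593, 10806 * 0.317 = 3426 → total 4019
20–39: 3605 * 0.981 = 3537
40–59: 2796 * 0.973 = 2721
60+: 10806 * 0.943 + 4767 * 0.554 = 10190 + 2641 = 12831
Net migration: 40–59 − 140 → 2581
Giving 4019 / 3537 / 2581 / 12831.
[period 3]
Births: 3537 * 0.212 = 750, 2581 * 0.317 = 818 → total 1568
20–39: 4019 * 0.981 = 3943
40–59: 3537 * 0.973 = 3442
60+: 2581 * 0.943 + 12831 * 0.554 = 2434 + 7108 = 9542
Net migration: 40–59 − 140 → 3302
Giving 1568 / 3943 / 3302 / 9542.
Scenario A total after 3 periods: 18355
Scenario B projection —
[period 1]
Births: 11250 * 0.312 = 3510, 3850 * 0.317 = 1220 → total 4730
20–39: 2850 * 0.981 = 2796
40–59: 11250 * 0.973 = 10946
60+: 3850 * 0.943 + 2050 * 0.554 = 3631 + 1136 = 4767
Net migration: 40–59 − 140 → 10806
Giving 4730 / 2796 / 10806 / 4767.
[period 2]
Births: 2796 * 0.312 = 872, 10806 * 0.317 = 3426 → total 4298
20–39: 4730 * 0.981 = 4640
40–59: 2796 * 0.973 = 2721
60+: 10806 * 0.943 + 4767 * 0.554 = 10190 + 2641 = 12831
Net migration: 40–59 − 140 → 2581
Giving 4298 / 4640 / 2581 / 12831.
[period 3]
Births: 4640 * 0.312 = 1448, 2581 * 0.317 = 818 → total 2266
20–39: 4298 * 0.981 = 4216
40–59: 4640 * 0.973 = 4515
60+: 2581 * 0.943 + 12831 * 0.554 = 2434 + 7108 = 9542
Net migration: 40–59 − 140 → 4375
Giving 2266 / 4216 / 4375 / 9542.
Scenario B total after 3 periods: 20399
Difference B − A = 20399 − 18355 = 2044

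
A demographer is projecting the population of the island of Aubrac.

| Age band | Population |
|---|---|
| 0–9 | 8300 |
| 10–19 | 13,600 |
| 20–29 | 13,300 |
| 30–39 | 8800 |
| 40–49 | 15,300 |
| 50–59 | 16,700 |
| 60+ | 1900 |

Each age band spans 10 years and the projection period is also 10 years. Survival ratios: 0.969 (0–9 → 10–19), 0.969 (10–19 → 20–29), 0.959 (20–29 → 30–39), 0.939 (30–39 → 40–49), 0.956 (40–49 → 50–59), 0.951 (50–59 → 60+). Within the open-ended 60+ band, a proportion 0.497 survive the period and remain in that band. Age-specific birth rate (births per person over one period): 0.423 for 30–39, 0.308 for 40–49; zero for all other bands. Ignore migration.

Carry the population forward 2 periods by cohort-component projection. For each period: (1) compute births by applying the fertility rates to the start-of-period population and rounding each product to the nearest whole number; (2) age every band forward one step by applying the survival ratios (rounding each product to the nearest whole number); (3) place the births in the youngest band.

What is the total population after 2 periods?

Period 1.
Births: 8800 * 0.423 = 3722 ; 15300 * 0.308 = 4712 → total 8434
10–19: 8300 * 0.969 = 8043
20–29: 13600 * 0.969 = 13178
30–39: 13300 * 0.959 = 12755
40–49: 8800 * 0.939 = 8263
50–59: 15300 * 0.956 = 14627
60+: 16700 * 0.951 + 1900 * 0.497 = 15882 + 944 = 16826
Population now: 0–9=8434, 10–19=8043, 20–29=13178, 30–39=12755, 40–49=8263, 50–59=14627, 60+=16826
Period 2.
Births: 12755 * 0.423 = 5395 ; 8263 * 0.308 = 2545 → total 7940
10–19: 8434 * 0.969 = 8173
20–29: 8043 * 0.969 = 7794
30–39: 13178 * 0.959 = 12638
40–49: 12755 * 0.939 = 11977
50–59: 8263 * 0.956 = 7899
60+: 14627 * 0.951 + 16826 * 0.497 = 13910 + 8363 = 22273
Population now: 0–9=7940, 10–19=8173, 20–29=7794, 30–39=12638, 40–49=11977, 50–59=7899, 60+=22273
Total after period 2: 7940 + 8173 + 7794 + 12638 + 11977 + 7899 + 22273 = 78694

78694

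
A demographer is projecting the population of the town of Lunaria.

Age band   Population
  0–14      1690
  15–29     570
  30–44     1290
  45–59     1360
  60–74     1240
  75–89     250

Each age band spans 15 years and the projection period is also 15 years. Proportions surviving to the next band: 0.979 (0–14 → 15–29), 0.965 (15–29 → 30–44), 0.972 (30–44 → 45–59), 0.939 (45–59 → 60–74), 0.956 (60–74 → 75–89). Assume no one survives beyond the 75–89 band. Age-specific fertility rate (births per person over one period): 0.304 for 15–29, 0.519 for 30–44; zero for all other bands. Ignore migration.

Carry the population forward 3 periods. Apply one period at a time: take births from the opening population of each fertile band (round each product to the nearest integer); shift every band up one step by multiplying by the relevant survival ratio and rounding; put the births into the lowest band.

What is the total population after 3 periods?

Let group 1 be 0–14 through group 6 = 75–89.
— Period 1 —
Births: 570 × 0.304 = 173 ; 1290 × 0.519 = 670 — total 843
Group 2: 1690 × 0.979 = 1655
Group 3: 570 × 0.965 = 550
Group 4: 1290 × 0.972 = 1254
Group 5: 1360 × 0.939 = 1277
Group 6: 1240 × 0.956 = 1185
End of period: [843, 1655, 550, 1254, 1277, 1185]
— Period 2 —
Births: 1655 × 0.304 = 503 ; 550 × 0.519 = 285 — total 788
Group 2: 843 × 0.979 = 825
Group 3: 1655 × 0.965 = 1597
Group 4: 550 × 0.972 = 535
Group 5: 1254 × 0.939 = 1178
Group 6: 1277 × 0.956 = 1221
End of period: [788, 825, 1597, 535, 1178, 1221]
— Period 3 —
Births: 825 × 0.304 = 251 ; 1597 × 0.519 = 829 — total 1080
Group 2: 788 × 0.979 = 771
Group 3: 825 × 0.965 = 796
Group 4: 1597 × 0.972 = 1552
Group 5: 535 × 0.939 = 502
Group 6: 1178 × 0.956 = 1126
End of period: [1080, 771, 796, 1552, 502, 1126]
Total after period 3: 1080 + 771 + 796 + 1552 + 502 + 1126 = 5827

5827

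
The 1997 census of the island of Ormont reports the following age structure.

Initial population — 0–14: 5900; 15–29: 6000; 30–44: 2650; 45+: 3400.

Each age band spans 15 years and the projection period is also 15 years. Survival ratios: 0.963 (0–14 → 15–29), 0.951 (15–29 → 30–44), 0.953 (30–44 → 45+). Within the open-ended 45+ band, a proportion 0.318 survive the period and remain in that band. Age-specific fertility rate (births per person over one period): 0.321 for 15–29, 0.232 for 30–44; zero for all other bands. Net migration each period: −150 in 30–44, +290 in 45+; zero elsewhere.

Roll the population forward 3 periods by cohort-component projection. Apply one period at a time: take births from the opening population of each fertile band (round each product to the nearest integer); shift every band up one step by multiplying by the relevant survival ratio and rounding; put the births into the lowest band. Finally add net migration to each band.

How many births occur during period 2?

3113

After projecting period 1:
Births: 6000 * 0.321 = 1926  |  2650 * 0.232 = 615 → total 2541
15–29: 5900 * 0.963 = 5682
30–44: 6000 * 0.951 = 5706
45+: 2650 * 0.953 + 3400 * 0.318 = 2525 + 1081 = 3606
Net migration: 30–44 − 150 → 5556; 45+ + 290 → 3896
→ [2541, 5682, 5556, 3896]
After projecting period 2:
Births: 5682 * 0.321 = 1824  |  5556 * 0.232 = 1289 → total 3113
15–29: 2541 * 0.963 = 2447
30–44: 5682 * 0.951 = 5404
45+: 5556 * 0.953 + 3896 * 0.318 = 5295 + 1239 = 6534
Net migration: 30–44 − 150 → 5254; 45+ + 290 → 6824
→ [3113, 2447, 5254, 6824]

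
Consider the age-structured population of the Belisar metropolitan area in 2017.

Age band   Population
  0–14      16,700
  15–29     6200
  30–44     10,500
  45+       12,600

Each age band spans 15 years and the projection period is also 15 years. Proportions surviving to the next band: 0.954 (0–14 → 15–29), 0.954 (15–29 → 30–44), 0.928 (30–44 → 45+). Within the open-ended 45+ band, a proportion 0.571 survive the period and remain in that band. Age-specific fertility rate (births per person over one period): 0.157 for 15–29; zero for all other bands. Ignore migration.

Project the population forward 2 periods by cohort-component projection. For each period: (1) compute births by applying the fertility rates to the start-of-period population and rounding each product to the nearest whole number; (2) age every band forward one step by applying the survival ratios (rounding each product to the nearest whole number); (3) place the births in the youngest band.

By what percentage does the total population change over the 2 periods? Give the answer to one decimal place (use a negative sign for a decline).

-26.5

Numbering the bands 1..4 from youngest to oldest:
After projecting period 1:
Births: 6200 × 0.157 = 973
Band 2: 16700 × 0.954 = 15932
Band 3: 6200 × 0.954 = 5915
Band 4: 10500 × 0.928 + 12600 × 0.571 = 9744 + 7195 = 16939
→ [973, 15932, 5915, 16939]
After projecting period 2:
Births: 15932 × 0.157 = 2501
Band 2: 973 × 0.954 = 928
Band 3: 15932 × 0.954 = 15199
Band 4: 5915 × 0.928 + 16939 × 0.571 = 5489 + 9672 = 15161
→ [2501, 928, 15199, 15161]
Total: 46000 → 33789; change = -12211; percentage change = -26.5%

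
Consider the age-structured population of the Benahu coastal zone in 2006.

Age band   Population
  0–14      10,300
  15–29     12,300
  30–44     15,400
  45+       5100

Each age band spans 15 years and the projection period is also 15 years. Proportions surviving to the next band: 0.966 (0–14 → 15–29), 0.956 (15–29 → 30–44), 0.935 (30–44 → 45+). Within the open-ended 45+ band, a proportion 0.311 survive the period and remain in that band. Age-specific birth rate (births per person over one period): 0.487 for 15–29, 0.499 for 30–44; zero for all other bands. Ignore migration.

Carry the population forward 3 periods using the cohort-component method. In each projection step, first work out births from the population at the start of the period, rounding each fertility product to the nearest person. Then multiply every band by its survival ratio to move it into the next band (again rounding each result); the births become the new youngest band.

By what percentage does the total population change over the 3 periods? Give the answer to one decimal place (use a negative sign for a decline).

11.4

[period 1]
Births: 12300 * 0.487 = 5990  |  15400 * 0.499 = 7685 ⇒ total 13675
15–29: 10300 * 0.966 = 9950
30–44: 12300 * 0.956 = 11759
45+: 15400 * 0.935 + 5100 * 0.311 = 14399 + 1586 = 15985
End of period: [13675, 9950, 11759, 15985]
[period 2]
Births: 9950 * 0.487 = 4846  |  11759 * 0.499 = 5868 ⇒ total 10714
15–29: 13675 * 0.966 = 13210
30–44: 9950 * 0.956 = 9512
45+: 11759 * 0.935 + 15985 * 0.311 = 10995 + 4971 = 15966
End of period: [10714, 13210, 9512, 15966]
[period 3]
Births: 13210 * 0.487 = 6433  |  9512 * 0.499 = 4746 ⇒ total 11179
15–29: 10714 * 0.966 = 10350
30–44: 13210 * 0.956 = 12629
45+: 9512 * 0.935 + 15966 * 0.311 = 8894 + 4965 = 13859
End of period: [11179, 10350, 12629, 13859]
Total: 43100 → 48017; change = 4917; percentage change = 11.4%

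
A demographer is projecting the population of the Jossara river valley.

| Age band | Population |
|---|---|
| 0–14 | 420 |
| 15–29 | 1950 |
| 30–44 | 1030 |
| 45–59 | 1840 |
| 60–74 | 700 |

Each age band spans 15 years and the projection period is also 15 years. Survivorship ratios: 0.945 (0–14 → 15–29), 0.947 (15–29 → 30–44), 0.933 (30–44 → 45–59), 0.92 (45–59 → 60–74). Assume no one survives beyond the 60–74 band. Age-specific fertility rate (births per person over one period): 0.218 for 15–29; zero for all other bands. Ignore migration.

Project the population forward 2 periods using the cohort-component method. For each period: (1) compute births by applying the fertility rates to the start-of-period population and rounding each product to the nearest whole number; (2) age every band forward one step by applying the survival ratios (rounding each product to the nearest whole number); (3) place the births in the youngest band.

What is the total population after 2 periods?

3472

Period 1.
Births: 1950 × 0.218 = 425
15–29: 420 × 0.945 = 397
30–44: 1950 × 0.947 = 1847
45–59: 1030 × 0.933 = 961
60–74: 1840 × 0.92 = 1693
Giving 425 / 397 / 1847 / 961 / 1693.
Period 2.
Births: 397 × 0.218 = 87
15–29: 425 × 0.945 = 402
30–44: 397 × 0.947 = 376
45–59: 1847 × 0.933 = 1723
60–74: 961 × 0.92 = 884
Giving 87 / 402 / 376 / 1723 / 884.
Total after period 2: 87 + 402 + 376 + 1723 + 884 = 3472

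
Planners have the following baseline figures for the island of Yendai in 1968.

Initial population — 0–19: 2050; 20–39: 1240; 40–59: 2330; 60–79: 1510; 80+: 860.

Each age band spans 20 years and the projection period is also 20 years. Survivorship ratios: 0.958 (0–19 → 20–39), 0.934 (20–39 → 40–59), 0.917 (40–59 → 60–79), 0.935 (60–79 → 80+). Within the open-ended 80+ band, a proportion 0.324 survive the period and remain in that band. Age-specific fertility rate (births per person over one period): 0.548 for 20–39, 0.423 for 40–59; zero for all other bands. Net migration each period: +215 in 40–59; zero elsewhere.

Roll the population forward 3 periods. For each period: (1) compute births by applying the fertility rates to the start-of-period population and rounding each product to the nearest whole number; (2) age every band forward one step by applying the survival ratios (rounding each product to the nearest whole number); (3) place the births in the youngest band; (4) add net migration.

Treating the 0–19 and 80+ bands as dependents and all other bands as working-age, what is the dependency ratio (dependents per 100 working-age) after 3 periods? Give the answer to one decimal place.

Numbering the groups 1..5 from youngest to oldest:
After projecting period 1:
Births: 1240 * 0.548 = 680, 2330 * 0.423 = 986 → total 1666
Group 2: 2050 * 0.958 = 1964
Group 3: 1240 * 0.934 = 1158
Group 4: 2330 * 0.917 = 2137
Group 5: 1510 * 0.935 + 860 * 0.324 = 1412 + 279 = 1691
Net migration: Group 3 + 215 → 1373
Giving 1666 / 1964 / 1373 / 2137 / 1691.
After projecting period 2:
Births: 1964 * 0.548 = 1076, 1373 * 0.423 = 581 → total 1657
Group 2: 1666 * 0.958 = 1596
Group 3: 1964 * 0.934 = 1834
Group 4: 1373 * 0.917 = 1259
Group 5: 2137 * 0.935 + 1691 * 0.324 = 1998 + 548 = 2546
Net migration: Group 3 + 215 → 2049
Giving 1657 / 1596 / 2049 / 1259 / 2546.
After projecting period 3:
Births: 1596 * 0.548 = 875, 2049 * 0.423 = 867 → total 1742
Group 2: 1657 * 0.958 = 1587
Group 3: 1596 * 0.934 = 1491
Group 4: 2049 * 0.917 = 1879
Group 5: 1259 * 0.935 + 2546 * 0.324 = 1177 + 825 = 2002
Net migration: Group 3 + 215 → 1706
Giving 1742 / 1587 / 1706 / 1879 / 2002.
Dependents (band 0–19 + band 80+) = 1742 + 2002 = 3744; working-age = 5172; ratio = 3744/5172 × 100 = 72.4

72.4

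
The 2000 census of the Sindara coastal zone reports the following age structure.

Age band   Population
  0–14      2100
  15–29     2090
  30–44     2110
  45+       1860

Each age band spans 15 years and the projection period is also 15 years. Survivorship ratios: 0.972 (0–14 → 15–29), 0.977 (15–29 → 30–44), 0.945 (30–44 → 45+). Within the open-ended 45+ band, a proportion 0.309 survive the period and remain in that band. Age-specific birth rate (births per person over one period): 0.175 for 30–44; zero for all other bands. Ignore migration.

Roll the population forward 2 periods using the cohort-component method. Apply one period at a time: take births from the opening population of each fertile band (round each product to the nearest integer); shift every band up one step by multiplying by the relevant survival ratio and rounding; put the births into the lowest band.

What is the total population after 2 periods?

Period 1:
Births: 2110 × 0.175 = 369
15–29: 2100 × 0.972 = 2041
30–44: 2090 × 0.977 = 2042
45+: 2110 × 0.945 + 1860 × 0.309 = 1994 + 575 = 2569
End of period: [369, 2041, 2042, 2569]
Period 2:
Births: 2042 × 0.175 = 357
15–29: 369 × 0.972 = 359
30–44: 2041 × 0.977 = 1994
45+: 2042 × 0.945 + 2569 × 0.309 = 1930 + 794 = 2724
End of period: [357, 359, 1994, 2724]
Total after period 2: 357 + 359 + 1994 + 2724 = 5434

5434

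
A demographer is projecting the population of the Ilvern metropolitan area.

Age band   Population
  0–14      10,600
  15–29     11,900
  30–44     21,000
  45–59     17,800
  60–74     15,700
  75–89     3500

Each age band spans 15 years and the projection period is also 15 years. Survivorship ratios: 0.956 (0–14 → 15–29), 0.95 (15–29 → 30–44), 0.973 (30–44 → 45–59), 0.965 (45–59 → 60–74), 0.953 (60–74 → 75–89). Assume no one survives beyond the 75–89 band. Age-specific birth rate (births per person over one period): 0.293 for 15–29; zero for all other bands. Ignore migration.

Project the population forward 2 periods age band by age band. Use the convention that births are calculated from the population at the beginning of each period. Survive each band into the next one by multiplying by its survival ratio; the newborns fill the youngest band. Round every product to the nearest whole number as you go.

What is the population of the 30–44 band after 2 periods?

(Bands numbered youngest = 1 to oldest = 6.)
After projecting period 1:
Births: 11900 × 0.293 = 3487
Band 2: 10600 × 0.956 = 10134
Band 3: 11900 × 0.95 = 11305
Band 4: 21000 × 0.973 = 20433
Band 5: 17800 × 0.965 = 17177
Band 6: 15700 × 0.953 = 14962
Giving 3487 / 10134 / 11305 / 20433 / 17177 / 14962.
After projecting period 2:
Births: 10134 × 0.293 = 2969
Band 2: 3487 × 0.956 = 3334
Band 3: 10134 × 0.95 = 9627
Band 4: 11305 × 0.973 = 11000
Band 5: 20433 × 0.965 = 19718
Band 6: 17177 × 0.953 = 16370
Giving 2969 / 3334 / 9627 / 11000 / 19718 / 16370.

9627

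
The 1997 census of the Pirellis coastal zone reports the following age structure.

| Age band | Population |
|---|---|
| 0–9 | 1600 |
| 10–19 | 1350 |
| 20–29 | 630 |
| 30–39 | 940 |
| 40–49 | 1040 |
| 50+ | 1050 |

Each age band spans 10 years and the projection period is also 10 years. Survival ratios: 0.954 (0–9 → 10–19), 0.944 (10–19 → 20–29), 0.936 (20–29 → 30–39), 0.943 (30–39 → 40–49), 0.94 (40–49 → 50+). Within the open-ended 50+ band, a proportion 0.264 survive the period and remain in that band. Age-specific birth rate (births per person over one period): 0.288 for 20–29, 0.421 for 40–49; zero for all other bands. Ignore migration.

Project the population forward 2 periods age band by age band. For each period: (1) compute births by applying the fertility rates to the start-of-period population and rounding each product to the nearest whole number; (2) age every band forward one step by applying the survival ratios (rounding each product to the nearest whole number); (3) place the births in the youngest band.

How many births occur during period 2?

After projecting period 1:
Births: 630 × 0.288 = 181  |  1040 × 0.421 = 438 ⇒ total 619
10–19: 1600 × 0.954 = 1526
20–29: 1350 × 0.944 = 1274
30–39: 630 × 0.936 = 590
40–49: 940 × 0.943 = 886
50+: 1040 × 0.94 + 1050 × 0.264 = 978 + 277 = 1255
Giving 619 / 1526 / 1274 / 590 / 886 / 1255.
After projecting period 2:
Births: 1274 × 0.288 = 367  |  886 × 0.421 = 373 ⇒ total 740
10–19: 619 × 0.954 = 591
20–29: 1526 × 0.944 = 1441
30–39: 1274 × 0.936 = 1192
40–49: 590 × 0.943 = 556
50+: 886 × 0.94 + 1255 × 0.264 = 833 + 331 = 1164
Giving 740 / 591 / 1441 / 1192 / 556 / 1164.

740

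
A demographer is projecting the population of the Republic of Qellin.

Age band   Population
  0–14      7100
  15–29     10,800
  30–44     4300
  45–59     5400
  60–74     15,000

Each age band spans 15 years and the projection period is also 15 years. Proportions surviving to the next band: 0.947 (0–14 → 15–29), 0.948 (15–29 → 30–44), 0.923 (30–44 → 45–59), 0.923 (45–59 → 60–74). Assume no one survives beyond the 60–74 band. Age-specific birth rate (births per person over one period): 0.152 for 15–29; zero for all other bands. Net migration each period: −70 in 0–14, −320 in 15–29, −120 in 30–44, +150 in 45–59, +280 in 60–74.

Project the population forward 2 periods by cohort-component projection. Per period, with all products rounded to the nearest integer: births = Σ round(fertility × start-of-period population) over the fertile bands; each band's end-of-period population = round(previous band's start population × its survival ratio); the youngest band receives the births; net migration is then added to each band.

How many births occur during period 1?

— Period 1 —
Births: 10800 * 0.152 = 1642
15–29: 7100 * 0.947 = 6724
30–44: 10800 * 0.948 = 10238
45–59: 4300 * 0.923 = 3969
60–74: 5400 * 0.923 = 4984
Net migration: 0–14 − 70 → 1572; 15–29 − 320 → 6404; 30–44 − 120 → 10118; 45–59 + 150 → 4119; 60–74 + 280 → 5264
End of period: [1572, 6404, 10118, 4119, 5264]

1642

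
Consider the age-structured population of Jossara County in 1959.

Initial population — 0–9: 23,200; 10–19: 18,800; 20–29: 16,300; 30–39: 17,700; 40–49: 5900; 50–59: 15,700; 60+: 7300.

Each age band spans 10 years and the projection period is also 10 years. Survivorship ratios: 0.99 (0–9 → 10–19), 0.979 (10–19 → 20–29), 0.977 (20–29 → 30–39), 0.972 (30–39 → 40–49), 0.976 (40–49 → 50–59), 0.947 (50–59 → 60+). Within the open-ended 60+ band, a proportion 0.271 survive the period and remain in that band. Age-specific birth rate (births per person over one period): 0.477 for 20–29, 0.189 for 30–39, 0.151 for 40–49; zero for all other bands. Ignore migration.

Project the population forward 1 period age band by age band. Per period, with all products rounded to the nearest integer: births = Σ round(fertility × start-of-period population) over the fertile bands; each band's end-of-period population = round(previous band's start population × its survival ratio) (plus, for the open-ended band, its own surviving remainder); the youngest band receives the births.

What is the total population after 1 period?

109117

Call the bands 1 to 7, youngest first.
Period 1:
Births: 16300 × 0.477 = 7775 ; 17700 × 0.189 = 3345 ; 5900 × 0.151 = 891 → total 12011
Band 2: 23200 × 0.99 = 22968
Band 3: 18800 × 0.979 = 18405
Band 4: 16300 × 0.977 = 15925
Band 5: 17700 × 0.972 = 17204
Band 6: 5900 × 0.976 = 5758
Band 7: 15700 × 0.947 + 7300 × 0.271 = 14868 + 1978 = 16846
End of period: [12011, 22968, 18405, 15925, 17204, 5758, 16846]
Total after period 1: 12011 + 22968 + 18405 + 15925 + 17204 + 5758 + 16846 = 109117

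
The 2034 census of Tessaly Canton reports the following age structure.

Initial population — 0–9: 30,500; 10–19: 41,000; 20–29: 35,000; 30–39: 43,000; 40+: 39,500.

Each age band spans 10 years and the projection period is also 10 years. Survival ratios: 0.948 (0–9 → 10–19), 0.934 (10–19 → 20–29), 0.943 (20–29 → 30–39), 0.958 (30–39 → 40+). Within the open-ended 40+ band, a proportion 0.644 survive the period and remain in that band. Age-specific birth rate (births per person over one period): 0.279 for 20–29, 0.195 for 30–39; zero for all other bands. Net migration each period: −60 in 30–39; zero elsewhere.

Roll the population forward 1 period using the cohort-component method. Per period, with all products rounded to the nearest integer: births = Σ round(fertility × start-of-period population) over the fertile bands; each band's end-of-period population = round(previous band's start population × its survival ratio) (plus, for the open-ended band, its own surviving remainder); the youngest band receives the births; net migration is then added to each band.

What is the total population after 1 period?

184935

Period 1:
Births: 35000 * 0.279 = 9765 ; 43000 * 0.195 = 8385 → total 18150
10–19: 30500 * 0.948 = 28914
20–29: 41000 * 0.934 = 38294
30–39: 35000 * 0.943 = 33005
40+: 43000 * 0.958 + 39500 * 0.644 = 41194 + 25438 = 66632
Net migration: 30–39 − 60 → 32945
Population now: 0–9=18150, 10–19=28914, 20–29=38294, 30–39=32945, 40+=66632
Total after period 1: 18150 + 28914 + 38294 + 32945 + 66632 = 184935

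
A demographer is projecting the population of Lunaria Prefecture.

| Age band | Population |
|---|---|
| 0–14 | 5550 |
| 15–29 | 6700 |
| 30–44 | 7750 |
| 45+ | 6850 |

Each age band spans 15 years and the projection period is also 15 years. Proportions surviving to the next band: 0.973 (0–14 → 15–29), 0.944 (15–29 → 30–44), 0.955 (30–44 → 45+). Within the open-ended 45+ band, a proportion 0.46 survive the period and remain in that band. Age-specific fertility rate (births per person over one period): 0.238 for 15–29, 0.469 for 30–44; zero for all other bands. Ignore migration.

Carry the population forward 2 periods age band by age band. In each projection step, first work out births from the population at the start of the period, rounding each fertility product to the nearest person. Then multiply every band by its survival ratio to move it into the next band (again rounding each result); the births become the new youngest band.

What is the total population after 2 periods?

25332

Call the groups 1 to 4, youngest first.
After projecting period 1:
Births: 6700 × 0.238 = 1595  |  7750 × 0.469 = 3635 ⇒ total 5230
Group 2: 5550 × 0.973 = 5400
Group 3: 6700 × 0.944 = 6325
Group 4: 7750 × 0.955 + 6850 × 0.46 = 7401 + 3151 = 10552
Population now: 0–14=5230, 15–29=5400, 30–44=6325, 45+=10552
After projecting period 2:
Births: 5400 × 0.238 = 1285  |  6325 × 0.469 = 2966 ⇒ total 4251
Group 2: 5230 × 0.973 = 5089
Group 3: 5400 × 0.944 = 5098
Group 4: 6325 × 0.955 + 10552 × 0.46 = 6040 + 4854 = 10894
Population now: 0–14=4251, 15–29=5089, 30–44=5098, 45+=10894
Total after period 2: 4251 + 5089 + 5098 + 10894 = 25332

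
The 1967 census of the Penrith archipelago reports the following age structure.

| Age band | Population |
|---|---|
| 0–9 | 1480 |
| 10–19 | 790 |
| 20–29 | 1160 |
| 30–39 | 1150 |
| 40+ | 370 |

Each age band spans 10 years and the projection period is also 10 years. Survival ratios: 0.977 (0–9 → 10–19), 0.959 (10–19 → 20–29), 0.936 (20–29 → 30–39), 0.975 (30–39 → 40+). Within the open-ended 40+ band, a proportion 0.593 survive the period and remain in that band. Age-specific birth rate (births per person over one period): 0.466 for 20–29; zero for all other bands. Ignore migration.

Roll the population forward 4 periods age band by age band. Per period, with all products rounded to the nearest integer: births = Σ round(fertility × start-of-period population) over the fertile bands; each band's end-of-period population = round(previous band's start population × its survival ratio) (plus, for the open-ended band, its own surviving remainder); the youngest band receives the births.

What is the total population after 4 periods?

(Bands numbered youngest = 1 to oldest = 5.)
[period 1]
Births: 1160 * 0.466 = 541
Band 2: 1480 * 0.977 = 1446
Band 3: 790 * 0.959 = 758
Band 4: 1160 * 0.936 = 1086
Band 5: 1150 * 0.975 + 370 * 0.593 = 1121 + 219 = 1340
Giving 541 / 1446 / 758 / 1086 / 1340.
[period 2]
Births: 758 * 0.466 = 353
Band 2: 541 * 0.977 = 529
Band 3: 1446 * 0.959 = 1387
Band 4: 758 * 0.936 = 709
Band 5: 1086 * 0.975 + 1340 * 0.593 = 1059 + 795 = 1854
Giving 353 / 529 / 1387 / 709 / 1854.
[period 3]
Births: 1387 * 0.466 = 646
Band 2: 353 * 0.977 = 345
Band 3: 529 * 0.959 = 507
Band 4: 1387 * 0.936 = 1298
Band 5: 709 * 0.975 + 1854 * 0.593 = 691 + 1099 = 1790
Giving 646 / 345 / 507 / 1298 / 1790.
[period 4]
Births: 507 * 0.466 = 236
Band 2: 646 * 0.977 = 631
Band 3: 345 * 0.959 = 331
Band 4: 507 * 0.936 = 475
Band 5: 1298 * 0.975 + 1790 * 0.593 = 1266 + 1061 = 2327
Giving 236 / 631 / 331 / 475 / 2327.
Total after period 4: 236 + 631 + 331 + 475 + 2327 = 4000

4000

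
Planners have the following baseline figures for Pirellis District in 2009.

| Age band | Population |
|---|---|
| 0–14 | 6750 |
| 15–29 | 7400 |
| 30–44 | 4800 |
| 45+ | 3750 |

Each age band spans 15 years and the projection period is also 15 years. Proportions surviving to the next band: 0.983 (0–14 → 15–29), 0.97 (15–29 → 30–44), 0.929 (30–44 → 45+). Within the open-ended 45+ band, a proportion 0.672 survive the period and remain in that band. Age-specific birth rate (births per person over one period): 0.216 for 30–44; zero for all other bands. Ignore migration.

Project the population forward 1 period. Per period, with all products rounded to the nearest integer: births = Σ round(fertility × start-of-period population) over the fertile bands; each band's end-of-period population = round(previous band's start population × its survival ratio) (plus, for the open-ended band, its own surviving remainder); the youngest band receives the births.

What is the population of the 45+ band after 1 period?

Let band 1 be 0–14 through band 4 = 45+.
— Period 1 —
Births: 4800 * 0.216 = 1037
Band 2: 6750 * 0.983 = 6635
Band 3: 7400 * 0.97 = 7178
Band 4: 4800 * 0.929 + 3750 * 0.672 = 4459 + 2520 = 6979
→ [1037, 6635, 7178, 6979]

6979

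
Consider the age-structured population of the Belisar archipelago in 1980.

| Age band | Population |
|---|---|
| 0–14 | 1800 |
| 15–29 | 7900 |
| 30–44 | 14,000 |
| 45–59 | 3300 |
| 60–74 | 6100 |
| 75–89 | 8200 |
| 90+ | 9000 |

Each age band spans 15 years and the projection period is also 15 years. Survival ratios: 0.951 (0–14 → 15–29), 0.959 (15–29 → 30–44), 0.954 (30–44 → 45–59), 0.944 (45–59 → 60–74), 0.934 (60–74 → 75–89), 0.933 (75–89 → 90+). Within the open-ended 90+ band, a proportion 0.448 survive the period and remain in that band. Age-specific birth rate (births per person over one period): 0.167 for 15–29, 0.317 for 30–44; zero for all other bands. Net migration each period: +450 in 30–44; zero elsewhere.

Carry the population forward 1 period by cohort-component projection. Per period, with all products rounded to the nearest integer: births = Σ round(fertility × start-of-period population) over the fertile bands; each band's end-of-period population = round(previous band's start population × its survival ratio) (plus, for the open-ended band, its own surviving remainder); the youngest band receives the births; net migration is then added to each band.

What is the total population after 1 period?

After projecting period 1:
Births: 7900 × 0.167 = 1319, 14000 × 0.317 = 4438 → 5757
15–29: 1800 × 0.951 = 1712
30–44: 7900 × 0.959 = 7576
45–59: 14000 × 0.954 = 13356
60–74: 3300 × 0.944 = 3115
75–89: 6100 × 0.934 = 5697
90+: 8200 × 0.933 + 9000 × 0.448 = 7651 + 4032 = 11683
Net migration: 30–44 + 450 → 8026
End of period: [5757, 1712, 8026, 13356, 3115, 5697, 11683]
Total after period 1: 5757 + 1712 + 8026 + 13356 + 3115 + 5697 + 11683 = 49346

49346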